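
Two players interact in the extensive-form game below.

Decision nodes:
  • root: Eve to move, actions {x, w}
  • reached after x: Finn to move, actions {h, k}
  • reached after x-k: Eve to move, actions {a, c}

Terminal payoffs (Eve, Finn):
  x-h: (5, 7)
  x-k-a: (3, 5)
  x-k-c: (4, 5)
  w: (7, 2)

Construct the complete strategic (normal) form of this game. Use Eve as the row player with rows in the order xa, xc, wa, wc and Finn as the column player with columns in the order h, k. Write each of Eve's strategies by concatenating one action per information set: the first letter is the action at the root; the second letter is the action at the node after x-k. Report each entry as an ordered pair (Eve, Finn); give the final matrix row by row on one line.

Row xa: h→(5,7), k→(3,5)
Row xc: h→(5,7), k→(4,5)
Row wa: h→(7,2), k→(7,2)
Row wc: h→(7,2), k→(7,2)

xa: (5,7) (3,5) | xc: (5,7) (4,5) | wa: (7,2) (7,2) | wc: (7,2) (7,2)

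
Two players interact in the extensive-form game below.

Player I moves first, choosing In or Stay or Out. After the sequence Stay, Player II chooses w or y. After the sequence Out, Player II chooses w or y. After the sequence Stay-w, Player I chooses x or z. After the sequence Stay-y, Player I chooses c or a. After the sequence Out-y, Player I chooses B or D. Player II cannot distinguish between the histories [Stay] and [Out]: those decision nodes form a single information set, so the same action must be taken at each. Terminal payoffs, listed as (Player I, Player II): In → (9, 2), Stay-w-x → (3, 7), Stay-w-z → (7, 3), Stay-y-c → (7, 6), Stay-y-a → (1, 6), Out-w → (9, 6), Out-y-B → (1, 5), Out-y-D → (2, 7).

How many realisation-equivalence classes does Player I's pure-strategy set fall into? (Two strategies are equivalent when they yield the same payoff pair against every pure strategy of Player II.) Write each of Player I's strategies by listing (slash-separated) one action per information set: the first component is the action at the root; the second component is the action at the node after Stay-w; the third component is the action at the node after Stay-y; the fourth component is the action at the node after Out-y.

7

Player I has 24 pure strategies: In/x/c/B, In/x/c/D, In/x/a/B, In/x/a/D, In/z/c/B, In/z/c/D, In/z/a/B, In/z/a/D, Stay/x/c/B, Stay/x/c/D, Stay/x/a/B, Stay/x/a/D, Stay/z/c/B, Stay/z/c/D, Stay/z/a/B, Stay/z/a/D, Out/x/c/B, Out/x/c/D, Out/x/a/B, Out/x/a/D, Out/z/c/B, Out/z/c/D, Out/z/a/B, Out/z/a/D. Columns: w, y.
{In/x/c/B, In/x/c/D, In/x/a/B, In/x/a/D, In/z/c/B, In/z/c/D, In/z/a/B, In/z/a/D} → row (9,2) (9,2)
{Stay/x/c/B, Stay/x/c/D} → row (3,7) (7,6)
{Stay/x/a/B, Stay/x/a/D} → row (3,7) (1,6)
{Stay/z/c/B, Stay/z/c/D} → row (7,3) (7,6)
{Stay/z/a/B, Stay/z/a/D} → row (7,3) (1,6)
{Out/x/c/B, Out/x/a/B, Out/z/c/B, Out/z/a/B} → row (9,6) (1,5)
{Out/x/c/D, Out/x/a/D, Out/z/c/D, Out/z/a/D} → row (9,6) (2,7)
That's 7 distinct rows out of 24 strategies.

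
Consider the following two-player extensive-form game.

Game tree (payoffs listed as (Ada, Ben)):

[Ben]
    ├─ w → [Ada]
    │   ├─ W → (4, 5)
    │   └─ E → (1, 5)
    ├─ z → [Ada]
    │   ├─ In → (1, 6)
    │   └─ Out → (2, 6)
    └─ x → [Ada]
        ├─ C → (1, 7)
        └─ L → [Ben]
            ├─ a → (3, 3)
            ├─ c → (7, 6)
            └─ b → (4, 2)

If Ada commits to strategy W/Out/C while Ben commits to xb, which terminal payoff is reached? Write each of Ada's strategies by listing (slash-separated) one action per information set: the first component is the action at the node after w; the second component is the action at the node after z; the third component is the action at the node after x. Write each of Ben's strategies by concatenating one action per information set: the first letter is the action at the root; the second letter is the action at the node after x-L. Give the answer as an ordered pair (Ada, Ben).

Trace the play path from the root:
  Ben plays x
  Ada plays C at [x]
→ terminal payoff (1, 7).
(Ada's choice at the node after w is never reached on this path, so it doesn't affect the outcome.)

(1, 7)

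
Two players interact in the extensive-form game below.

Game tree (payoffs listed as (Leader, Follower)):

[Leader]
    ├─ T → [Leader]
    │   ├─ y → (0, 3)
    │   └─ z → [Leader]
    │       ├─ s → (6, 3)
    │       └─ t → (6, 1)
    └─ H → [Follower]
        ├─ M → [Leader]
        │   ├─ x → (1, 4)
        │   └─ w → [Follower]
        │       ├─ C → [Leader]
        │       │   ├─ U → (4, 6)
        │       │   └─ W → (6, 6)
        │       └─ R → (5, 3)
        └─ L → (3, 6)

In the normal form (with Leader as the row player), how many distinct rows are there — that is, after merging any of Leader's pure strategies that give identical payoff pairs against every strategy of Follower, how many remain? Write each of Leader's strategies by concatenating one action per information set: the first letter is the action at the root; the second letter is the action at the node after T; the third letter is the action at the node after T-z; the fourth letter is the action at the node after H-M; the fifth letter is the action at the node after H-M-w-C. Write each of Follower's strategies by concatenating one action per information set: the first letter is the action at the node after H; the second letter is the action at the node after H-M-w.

Leader has 32 pure strategies: TysxU, TysxW, TyswU, TyswW, TytxU, TytxW, TytwU, TytwW, TzsxU, TzsxW, TzswU, TzswW, TztxU, TztxW, TztwU, TztwW, HysxU, HysxW, HyswU, HyswW, HytxU, HytxW, HytwU, HytwW, HzsxU, HzsxW, HzswU, HzswW, HztxU, HztxW, HztwU, HztwW. Columns: MC, MR, LC, LR.
{TysxU, TysxW, TyswU, TyswW, TytxU, TytxW, TytwU, TytwW} → row (0,3) (0,3) (0,3) (0,3)
{TzsxU, TzsxW, TzswU, TzswW} → row (6,3) (6,3) (6,3) (6,3)
{TztxU, TztxW, TztwU, TztwW} → row (6,1) (6,1) (6,1) (6,1)
{HysxU, HysxW, HytxU, HytxW, HzsxU, HzsxW, HztxU, HztxW} → row (1,4) (1,4) (3,6) (3,6)
{HyswU, HytwU, HzswU, HztwU} → row (4,6) (5,3) (3,6) (3,6)
{HyswW, HytwW, HzswW, HztwW} → row (6,6) (5,3) (3,6) (3,6)
That's 6 distinct rows out of 32 strategies.

6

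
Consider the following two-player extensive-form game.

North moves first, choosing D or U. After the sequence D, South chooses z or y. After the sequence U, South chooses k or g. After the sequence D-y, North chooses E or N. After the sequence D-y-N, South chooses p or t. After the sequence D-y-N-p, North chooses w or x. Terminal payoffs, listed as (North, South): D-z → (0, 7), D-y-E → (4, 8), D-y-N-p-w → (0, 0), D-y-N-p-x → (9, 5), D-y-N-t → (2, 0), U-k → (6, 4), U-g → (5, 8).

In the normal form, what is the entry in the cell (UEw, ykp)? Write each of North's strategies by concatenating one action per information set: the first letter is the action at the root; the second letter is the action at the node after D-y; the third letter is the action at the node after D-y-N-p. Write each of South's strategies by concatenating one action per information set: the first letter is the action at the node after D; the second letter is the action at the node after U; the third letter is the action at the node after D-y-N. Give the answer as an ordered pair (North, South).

(6, 4)

Trace the play path from the root:
  North plays U
  South plays k at [U]
→ terminal payoff (6, 4).
(North's choice at the node after D-y is never reached on this path, so it doesn't affect the outcome.)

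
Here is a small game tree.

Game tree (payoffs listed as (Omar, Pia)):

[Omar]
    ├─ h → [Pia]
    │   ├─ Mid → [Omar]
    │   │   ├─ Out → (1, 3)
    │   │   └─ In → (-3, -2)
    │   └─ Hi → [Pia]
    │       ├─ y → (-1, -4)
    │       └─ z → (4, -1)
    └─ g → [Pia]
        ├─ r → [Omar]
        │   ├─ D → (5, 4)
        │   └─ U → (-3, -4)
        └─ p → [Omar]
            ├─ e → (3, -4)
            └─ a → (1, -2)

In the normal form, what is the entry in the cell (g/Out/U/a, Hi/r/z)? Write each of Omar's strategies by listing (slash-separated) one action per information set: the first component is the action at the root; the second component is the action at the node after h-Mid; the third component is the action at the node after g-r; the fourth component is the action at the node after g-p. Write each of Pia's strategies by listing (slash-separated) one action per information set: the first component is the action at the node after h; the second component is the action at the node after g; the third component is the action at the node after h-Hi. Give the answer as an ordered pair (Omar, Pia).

(-3, -4)

Trace the play path from the root:
  Omar plays g
  Pia plays r at [g]
  Omar plays U at [g-r]
→ terminal payoff (-3, -4).
(Omar's choice at the node after h-Mid is never reached on this path, so it doesn't affect the outcome.)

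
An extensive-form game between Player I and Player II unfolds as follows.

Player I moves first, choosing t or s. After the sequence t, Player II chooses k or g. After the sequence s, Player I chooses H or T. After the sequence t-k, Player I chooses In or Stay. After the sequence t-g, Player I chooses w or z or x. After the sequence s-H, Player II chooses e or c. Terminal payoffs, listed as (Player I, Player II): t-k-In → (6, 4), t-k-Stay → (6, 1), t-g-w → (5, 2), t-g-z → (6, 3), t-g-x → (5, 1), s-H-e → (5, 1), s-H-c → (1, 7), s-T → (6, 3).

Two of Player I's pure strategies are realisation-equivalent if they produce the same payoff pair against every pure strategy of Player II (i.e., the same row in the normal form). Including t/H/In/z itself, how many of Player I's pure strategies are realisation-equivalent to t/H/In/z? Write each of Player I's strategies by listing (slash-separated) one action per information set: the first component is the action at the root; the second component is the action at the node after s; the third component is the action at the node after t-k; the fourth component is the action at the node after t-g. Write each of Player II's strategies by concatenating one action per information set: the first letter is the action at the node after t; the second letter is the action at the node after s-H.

Row for t/H/In/z (columns ke, kc, ge, gc): (6,4) (6,4) (6,3) (6,3).
Under t/H/In/z, Player I's choice at the node after s can never be reached regardless of what Player II does, so varying those choices leaves every outcome unchanged.
Holding the reachable choices fixed and varying the unreachable one freely already gives 2 equivalent strategies.
No other strategy reproduces this row, so those 2 are the full class: t/H/In/z, t/T/In/z.

2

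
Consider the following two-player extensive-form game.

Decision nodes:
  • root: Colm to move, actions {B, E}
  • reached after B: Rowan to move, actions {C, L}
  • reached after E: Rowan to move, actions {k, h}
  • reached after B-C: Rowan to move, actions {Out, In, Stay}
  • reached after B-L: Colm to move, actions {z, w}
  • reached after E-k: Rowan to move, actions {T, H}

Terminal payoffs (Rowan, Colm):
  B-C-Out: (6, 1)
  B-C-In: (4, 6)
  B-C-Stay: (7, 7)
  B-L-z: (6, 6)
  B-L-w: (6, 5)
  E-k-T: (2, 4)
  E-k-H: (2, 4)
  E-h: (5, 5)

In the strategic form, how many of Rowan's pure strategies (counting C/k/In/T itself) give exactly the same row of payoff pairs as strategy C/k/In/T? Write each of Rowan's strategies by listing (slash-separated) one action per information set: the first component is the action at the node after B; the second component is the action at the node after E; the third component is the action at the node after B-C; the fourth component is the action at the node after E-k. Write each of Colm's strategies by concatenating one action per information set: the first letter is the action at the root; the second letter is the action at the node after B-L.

2

Row for C/k/In/T (columns Bz, Bw, Ez, Ew): (4,6) (4,6) (2,4) (2,4).
Every one of Rowan's information sets is on the play path for some reply by Colm when Rowan follows C/k/In/T.
Even so, C/k/In/H happens to produce the same payoff in every column — so 2 strategies share this row.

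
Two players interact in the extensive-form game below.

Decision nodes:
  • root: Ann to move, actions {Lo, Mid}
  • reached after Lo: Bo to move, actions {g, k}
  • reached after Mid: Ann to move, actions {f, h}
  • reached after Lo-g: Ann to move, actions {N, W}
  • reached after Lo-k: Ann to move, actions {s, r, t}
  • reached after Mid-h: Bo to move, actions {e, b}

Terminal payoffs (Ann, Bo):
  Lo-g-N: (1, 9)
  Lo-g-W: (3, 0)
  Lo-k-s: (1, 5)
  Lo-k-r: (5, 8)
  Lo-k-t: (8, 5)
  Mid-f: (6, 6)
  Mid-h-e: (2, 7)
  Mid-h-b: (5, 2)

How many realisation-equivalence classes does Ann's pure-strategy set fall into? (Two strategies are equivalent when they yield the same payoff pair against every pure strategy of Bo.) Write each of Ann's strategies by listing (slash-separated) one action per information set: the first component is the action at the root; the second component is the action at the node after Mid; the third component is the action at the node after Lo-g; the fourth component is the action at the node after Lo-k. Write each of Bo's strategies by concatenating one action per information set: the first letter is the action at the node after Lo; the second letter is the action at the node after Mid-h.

Ann has 24 pure strategies: Lo/f/N/s, Lo/f/N/r, Lo/f/N/t, Lo/f/W/s, Lo/f/W/r, Lo/f/W/t, Lo/h/N/s, Lo/h/N/r, Lo/h/N/t, Lo/h/W/s, Lo/h/W/r, Lo/h/W/t, Mid/f/N/s, Mid/f/N/r, Mid/f/N/t, Mid/f/W/s, Mid/f/W/r, Mid/f/W/t, Mid/h/N/s, Mid/h/N/r, Mid/h/N/t, Mid/h/W/s, Mid/h/W/r, Mid/h/W/t. Columns: ge, gb, ke, kb.
{Lo/f/N/s, Lo/h/N/s} → row (1,9) (1,9) (1,5) (1,5)
{Lo/f/N/r, Lo/h/N/r} → row (1,9) (1,9) (5,8) (5,8)
{Lo/f/N/t, Lo/h/N/t} → row (1,9) (1,9) (8,5) (8,5)
{Lo/f/W/s, Lo/h/W/s} → row (3,0) (3,0) (1,5) (1,5)
{Lo/f/W/r, Lo/h/W/r} → row (3,0) (3,0) (5,8) (5,8)
{Lo/f/W/t, Lo/h/W/t} → row (3,0) (3,0) (8,5) (8,5)
{Mid/f/N/s, Mid/f/N/r, Mid/f/N/t, Mid/f/W/s, Mid/f/W/r, Mid/f/W/t} → row (6,6) (6,6) (6,6) (6,6)
{Mid/h/N/s, Mid/h/N/r, Mid/h/N/t, Mid/h/W/s, Mid/h/W/r, Mid/h/W/t} → row (2,7) (5,2) (2,7) (5,2)
That's 8 distinct rows out of 24 strategies.

8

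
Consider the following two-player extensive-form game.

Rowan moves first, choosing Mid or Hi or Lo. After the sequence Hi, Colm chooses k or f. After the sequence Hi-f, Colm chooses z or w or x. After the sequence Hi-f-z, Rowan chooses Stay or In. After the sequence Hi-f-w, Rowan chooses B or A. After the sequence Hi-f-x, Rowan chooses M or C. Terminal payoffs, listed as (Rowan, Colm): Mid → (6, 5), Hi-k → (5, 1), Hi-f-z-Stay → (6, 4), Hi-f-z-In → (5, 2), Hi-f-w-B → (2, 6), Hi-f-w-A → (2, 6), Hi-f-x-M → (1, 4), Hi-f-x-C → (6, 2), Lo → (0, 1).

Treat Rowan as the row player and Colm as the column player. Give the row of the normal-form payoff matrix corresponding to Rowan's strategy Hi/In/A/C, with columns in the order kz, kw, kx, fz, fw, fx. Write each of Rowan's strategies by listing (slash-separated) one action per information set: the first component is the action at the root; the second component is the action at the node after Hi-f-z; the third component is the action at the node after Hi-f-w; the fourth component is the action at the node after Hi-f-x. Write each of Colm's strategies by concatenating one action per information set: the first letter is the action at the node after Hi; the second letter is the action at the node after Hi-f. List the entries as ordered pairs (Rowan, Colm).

(5,1) (5,1) (5,1) (5,2) (2,6) (6,2)

vs kz: Rowan plays Hi → Colm plays k at [Hi] → (5, 1)
vs kw: Rowan plays Hi → Colm plays k at [Hi] → (5, 1)
vs kx: Rowan plays Hi → Colm plays k at [Hi] → (5, 1)
vs fz: Rowan plays Hi → Colm plays f at [Hi] → Colm plays z at [Hi-f] → Rowan plays In at [Hi-f-z] → (5, 2)
vs fw: Rowan plays Hi → Colm plays f at [Hi] → Colm plays w at [Hi-f] → Rowan plays A at [Hi-f-w] → (2, 6)
vs fx: Rowan plays Hi → Colm plays f at [Hi] → Colm plays x at [Hi-f] → Rowan plays C at [Hi-f-x] → (6, 2)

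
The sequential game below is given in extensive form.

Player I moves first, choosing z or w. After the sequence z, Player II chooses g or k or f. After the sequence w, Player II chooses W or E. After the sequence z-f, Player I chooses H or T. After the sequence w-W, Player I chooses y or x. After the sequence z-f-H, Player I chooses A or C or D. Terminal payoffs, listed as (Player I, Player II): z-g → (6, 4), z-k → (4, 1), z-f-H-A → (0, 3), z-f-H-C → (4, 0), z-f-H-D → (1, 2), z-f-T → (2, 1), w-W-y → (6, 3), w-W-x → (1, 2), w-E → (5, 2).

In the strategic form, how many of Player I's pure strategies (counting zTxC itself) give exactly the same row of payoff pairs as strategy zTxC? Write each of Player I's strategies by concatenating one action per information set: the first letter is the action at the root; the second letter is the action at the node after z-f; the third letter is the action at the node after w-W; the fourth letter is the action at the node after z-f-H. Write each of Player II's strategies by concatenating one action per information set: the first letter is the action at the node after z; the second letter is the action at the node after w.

Row for zTxC (columns gW, gE, kW, kE, fW, fE): (6,4) (6,4) (4,1) (4,1) (2,1) (2,1).
Under zTxC, Player I's choice at the node after w-W and at the node after z-f-H can never be reached regardless of what Player II does, so varying those choices leaves every outcome unchanged.
Holding the reachable choices fixed and varying the unreachable ones freely already gives 2 × 3 = 6 equivalent strategies.
No other strategy reproduces this row, so those 6 are the full class: zTyA, zTyC, zTyD, zTxA, zTxC, zTxD.

6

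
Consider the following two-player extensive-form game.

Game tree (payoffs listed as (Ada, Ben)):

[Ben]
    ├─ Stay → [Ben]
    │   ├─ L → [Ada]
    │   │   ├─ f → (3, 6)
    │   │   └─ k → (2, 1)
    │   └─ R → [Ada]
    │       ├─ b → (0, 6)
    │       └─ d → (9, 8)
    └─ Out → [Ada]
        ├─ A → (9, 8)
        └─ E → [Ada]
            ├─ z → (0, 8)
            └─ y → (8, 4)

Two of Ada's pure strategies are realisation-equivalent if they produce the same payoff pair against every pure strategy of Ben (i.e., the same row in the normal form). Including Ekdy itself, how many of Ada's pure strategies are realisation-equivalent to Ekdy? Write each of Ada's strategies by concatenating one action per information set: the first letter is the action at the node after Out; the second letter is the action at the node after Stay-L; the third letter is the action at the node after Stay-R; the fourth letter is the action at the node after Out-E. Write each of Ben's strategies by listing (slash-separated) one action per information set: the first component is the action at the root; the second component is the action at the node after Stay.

Row for Ekdy (columns Stay/L, Stay/R, Out/L, Out/R): (2,1) (9,8) (8,4) (8,4).
Every one of Ada's information sets is on the play path for some reply by Ben when Ada follows Ekdy.
Changing the action at any of them therefore changes at least one column, so only Ekdy itself gives this row.

1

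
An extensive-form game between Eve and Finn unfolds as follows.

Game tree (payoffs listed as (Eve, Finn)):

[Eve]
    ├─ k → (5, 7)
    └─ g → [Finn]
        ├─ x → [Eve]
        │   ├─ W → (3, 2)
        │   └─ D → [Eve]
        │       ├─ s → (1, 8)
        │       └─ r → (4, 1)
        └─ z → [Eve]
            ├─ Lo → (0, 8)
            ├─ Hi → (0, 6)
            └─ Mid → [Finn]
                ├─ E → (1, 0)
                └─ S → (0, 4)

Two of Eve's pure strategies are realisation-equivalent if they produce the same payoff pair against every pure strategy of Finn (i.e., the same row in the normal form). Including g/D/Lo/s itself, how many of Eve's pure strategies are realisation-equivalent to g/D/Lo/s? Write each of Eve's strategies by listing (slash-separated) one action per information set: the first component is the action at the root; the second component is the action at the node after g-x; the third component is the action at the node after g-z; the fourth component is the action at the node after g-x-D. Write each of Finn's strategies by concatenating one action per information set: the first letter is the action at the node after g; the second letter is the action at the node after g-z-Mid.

1

Row for g/D/Lo/s (columns xE, xS, zE, zS): (1,8) (1,8) (0,8) (0,8).
Every one of Eve's information sets is on the play path for some reply by Finn when Eve follows g/D/Lo/s.
Changing the action at any of them therefore changes at least one column, so only g/D/Lo/s itself gives this row.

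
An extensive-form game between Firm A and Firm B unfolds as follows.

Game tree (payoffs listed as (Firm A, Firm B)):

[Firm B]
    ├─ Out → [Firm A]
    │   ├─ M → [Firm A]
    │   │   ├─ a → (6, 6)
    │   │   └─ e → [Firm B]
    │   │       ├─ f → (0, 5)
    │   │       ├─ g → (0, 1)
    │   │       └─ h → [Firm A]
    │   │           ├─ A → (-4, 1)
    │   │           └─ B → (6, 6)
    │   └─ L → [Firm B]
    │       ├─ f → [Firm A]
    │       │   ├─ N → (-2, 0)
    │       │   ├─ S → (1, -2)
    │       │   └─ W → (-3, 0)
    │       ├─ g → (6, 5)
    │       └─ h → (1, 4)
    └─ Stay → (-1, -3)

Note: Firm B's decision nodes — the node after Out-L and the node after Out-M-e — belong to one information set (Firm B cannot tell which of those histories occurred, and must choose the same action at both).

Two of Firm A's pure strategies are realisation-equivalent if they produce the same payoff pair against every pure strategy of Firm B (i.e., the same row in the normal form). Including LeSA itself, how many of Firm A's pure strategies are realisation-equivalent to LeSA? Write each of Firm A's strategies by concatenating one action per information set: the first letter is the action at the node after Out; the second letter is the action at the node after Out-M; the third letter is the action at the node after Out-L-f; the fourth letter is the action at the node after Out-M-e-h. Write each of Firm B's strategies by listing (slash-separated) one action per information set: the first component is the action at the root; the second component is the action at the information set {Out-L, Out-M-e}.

4

Row for LeSA (columns Out/f, Out/g, Out/h, Stay/f, Stay/g, Stay/h): (1,-2) (6,5) (1,4) (-1,-3) (-1,-3) (-1,-3).
Under LeSA, Firm A's choice at the node after Out-M and at the node after Out-M-e-h can never be reached regardless of what Firm B does, so varying those choices leaves every outcome unchanged.
Holding the reachable choices fixed and varying the unreachable ones freely already gives 2 × 2 = 4 equivalent strategies.
No other strategy reproduces this row, so those 4 are the full class: LaSA, LaSB, LeSA, LeSB.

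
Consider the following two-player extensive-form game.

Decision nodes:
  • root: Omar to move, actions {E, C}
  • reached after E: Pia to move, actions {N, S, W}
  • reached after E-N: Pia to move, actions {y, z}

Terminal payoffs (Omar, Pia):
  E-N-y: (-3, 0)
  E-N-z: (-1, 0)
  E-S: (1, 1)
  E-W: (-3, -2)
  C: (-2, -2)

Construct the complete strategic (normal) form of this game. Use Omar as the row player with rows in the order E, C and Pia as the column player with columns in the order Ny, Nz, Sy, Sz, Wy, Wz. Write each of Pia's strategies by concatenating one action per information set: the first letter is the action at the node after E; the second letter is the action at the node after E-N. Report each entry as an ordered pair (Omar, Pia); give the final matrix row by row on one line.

Row E: Ny→(-3,0), Nz→(-1,0), Sy→(1,1), Sz→(1,1), Wy→(-3,-2), Wz→(-3,-2)
Row C: Ny→(-2,-2), Nz→(-2,-2), Sy→(-2,-2), Sz→(-2,-2), Wy→(-2,-2), Wz→(-2,-2)

E: (-3,0) (-1,0) (1,1) (1,1) (-3,-2) (-3,-2) | C: (-2,-2) (-2,-2) (-2,-2) (-2,-2) (-2,-2) (-2,-2)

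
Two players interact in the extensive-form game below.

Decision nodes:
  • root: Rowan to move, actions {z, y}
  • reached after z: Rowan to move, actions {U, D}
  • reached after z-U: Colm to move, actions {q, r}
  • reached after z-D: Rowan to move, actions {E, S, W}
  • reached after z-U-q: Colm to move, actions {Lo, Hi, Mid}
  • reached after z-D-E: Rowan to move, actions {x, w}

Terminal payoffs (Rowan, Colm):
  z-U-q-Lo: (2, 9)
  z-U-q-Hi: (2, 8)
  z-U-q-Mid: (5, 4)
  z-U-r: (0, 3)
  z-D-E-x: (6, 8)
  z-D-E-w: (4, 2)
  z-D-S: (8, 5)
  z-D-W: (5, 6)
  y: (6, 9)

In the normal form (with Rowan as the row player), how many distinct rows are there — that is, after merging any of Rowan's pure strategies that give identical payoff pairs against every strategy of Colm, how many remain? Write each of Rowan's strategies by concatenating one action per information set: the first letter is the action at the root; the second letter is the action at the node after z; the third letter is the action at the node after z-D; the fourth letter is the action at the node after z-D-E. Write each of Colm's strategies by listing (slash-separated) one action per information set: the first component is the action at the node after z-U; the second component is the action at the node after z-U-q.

Rowan has 24 pure strategies: zUEx, zUEw, zUSx, zUSw, zUWx, zUWw, zDEx, zDEw, zDSx, zDSw, zDWx, zDWw, yUEx, yUEw, yUSx, yUSw, yUWx, yUWw, yDEx, yDEw, yDSx, yDSw, yDWx, yDWw. Columns: q/Lo, q/Hi, q/Mid, r/Lo, r/Hi, r/Mid.
{zUEx, zUEw, zUSx, zUSw, zUWx, zUWw} → row (2,9) (2,8) (5,4) (0,3) (0,3) (0,3)
{zDEx} → row (6,8) (6,8) (6,8) (6,8) (6,8) (6,8)
{zDEw} → row (4,2) (4,2) (4,2) (4,2) (4,2) (4,2)
{zDSx, zDSw} → row (8,5) (8,5) (8,5) (8,5) (8,5) (8,5)
{zDWx, zDWw} → row (5,6) (5,6) (5,6) (5,6) (5,6) (5,6)
{yUEx, yUEw, yUSx, yUSw, yUWx, yUWw, yDEx, yDEw, yDSx, yDSw, yDWx, yDWw} → row (6,9) (6,9) (6,9) (6,9) (6,9) (6,9)
That's 6 distinct rows out of 24 strategies.

6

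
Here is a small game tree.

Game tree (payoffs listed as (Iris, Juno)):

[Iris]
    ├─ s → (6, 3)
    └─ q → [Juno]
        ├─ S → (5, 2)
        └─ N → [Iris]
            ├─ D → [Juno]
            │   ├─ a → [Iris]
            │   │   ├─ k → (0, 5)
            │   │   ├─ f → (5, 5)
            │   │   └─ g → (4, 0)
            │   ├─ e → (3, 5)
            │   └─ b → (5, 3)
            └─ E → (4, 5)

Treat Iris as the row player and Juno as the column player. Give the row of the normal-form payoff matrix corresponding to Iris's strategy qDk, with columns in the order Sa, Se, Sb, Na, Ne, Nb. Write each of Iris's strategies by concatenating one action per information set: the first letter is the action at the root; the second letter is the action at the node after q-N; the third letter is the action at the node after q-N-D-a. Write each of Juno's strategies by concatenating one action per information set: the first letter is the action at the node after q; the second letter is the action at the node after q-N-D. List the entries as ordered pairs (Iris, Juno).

(5,2) (5,2) (5,2) (0,5) (3,5) (5,3)

vs Sa: Iris plays q → Juno plays S at [q] → (5, 2)
vs Se: Iris plays q → Juno plays S at [q] → (5, 2)
vs Sb: Iris plays q → Juno plays S at [q] → (5, 2)
vs Na: Iris plays q → Juno plays N at [q] → Iris plays D at [q-N] → Juno plays a at [q-N-D] → Iris plays k at [q-N-D-a] → (0, 5)
vs Ne: Iris plays q → Juno plays N at [q] → Iris plays D at [q-N] → Juno plays e at [q-N-D] → (3, 5)
vs Nb: Iris plays q → Juno plays N at [q] → Iris plays D at [q-N] → Juno plays b at [q-N-D] → (5, 3)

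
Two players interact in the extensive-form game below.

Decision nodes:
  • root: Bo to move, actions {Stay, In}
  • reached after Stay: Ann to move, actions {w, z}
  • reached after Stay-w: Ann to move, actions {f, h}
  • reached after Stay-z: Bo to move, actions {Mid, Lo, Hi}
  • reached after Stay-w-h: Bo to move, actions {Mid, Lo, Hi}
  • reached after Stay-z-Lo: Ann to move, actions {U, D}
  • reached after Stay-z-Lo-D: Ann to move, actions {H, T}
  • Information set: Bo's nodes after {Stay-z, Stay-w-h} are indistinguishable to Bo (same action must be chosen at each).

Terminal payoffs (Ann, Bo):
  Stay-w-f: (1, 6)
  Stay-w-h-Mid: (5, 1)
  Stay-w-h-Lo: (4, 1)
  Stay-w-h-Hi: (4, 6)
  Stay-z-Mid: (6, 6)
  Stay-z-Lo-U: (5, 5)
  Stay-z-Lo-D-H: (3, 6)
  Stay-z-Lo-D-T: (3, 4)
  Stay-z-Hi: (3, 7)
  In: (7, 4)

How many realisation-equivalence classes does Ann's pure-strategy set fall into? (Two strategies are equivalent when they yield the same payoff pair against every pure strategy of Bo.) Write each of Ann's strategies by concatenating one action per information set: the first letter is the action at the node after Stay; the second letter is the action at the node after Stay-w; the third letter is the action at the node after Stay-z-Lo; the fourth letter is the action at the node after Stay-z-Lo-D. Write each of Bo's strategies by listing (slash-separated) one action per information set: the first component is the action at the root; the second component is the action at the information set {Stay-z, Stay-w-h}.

5

Ann has 16 pure strategies: wfUH, wfUT, wfDH, wfDT, whUH, whUT, whDH, whDT, zfUH, zfUT, zfDH, zfDT, zhUH, zhUT, zhDH, zhDT. Columns: Stay/Mid, Stay/Lo, Stay/Hi, In/Mid, In/Lo, In/Hi.
{wfUH, wfUT, wfDH, wfDT} → row (1,6) (1,6) (1,6) (7,4) (7,4) (7,4)
{whUH, whUT, whDH, whDT} → row (5,1) (4,1) (4,6) (7,4) (7,4) (7,4)
{zfUH, zfUT, zhUH, zhUT} → row (6,6) (5,5) (3,7) (7,4) (7,4) (7,4)
{zfDH, zhDH} → row (6,6) (3,6) (3,7) (7,4) (7,4) (7,4)
{zfDT, zhDT} → row (6,6) (3,4) (3,7) (7,4) (7,4) (7,4)
That's 5 distinct rows out of 16 strategies.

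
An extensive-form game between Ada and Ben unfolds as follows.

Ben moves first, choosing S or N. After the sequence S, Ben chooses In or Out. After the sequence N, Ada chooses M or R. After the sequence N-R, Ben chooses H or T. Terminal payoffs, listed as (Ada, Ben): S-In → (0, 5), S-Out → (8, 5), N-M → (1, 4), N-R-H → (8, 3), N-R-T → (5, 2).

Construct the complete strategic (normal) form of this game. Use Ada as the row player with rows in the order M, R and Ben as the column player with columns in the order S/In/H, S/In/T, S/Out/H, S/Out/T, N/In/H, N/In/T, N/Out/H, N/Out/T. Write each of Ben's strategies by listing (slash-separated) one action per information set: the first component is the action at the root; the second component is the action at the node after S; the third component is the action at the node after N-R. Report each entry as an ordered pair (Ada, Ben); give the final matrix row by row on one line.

Row M: S/In/H→(0,5), S/In/T→(0,5), S/Out/H→(8,5), S/Out/T→(8,5), N/In/H→(1,4), N/In/T→(1,4), N/Out/H→(1,4), N/Out/T→(1,4)
Row R: S/In/H→(0,5), S/In/T→(0,5), S/Out/H→(8,5), S/Out/T→(8,5), N/In/H→(8,3), N/In/T→(5,2), N/Out/H→(8,3), N/Out/T→(5,2)

M: (0,5) (0,5) (8,5) (8,5) (1,4) (1,4) (1,4) (1,4) | R: (0,5) (0,5) (8,5) (8,5) (8,3) (5,2) (8,3) (5,2)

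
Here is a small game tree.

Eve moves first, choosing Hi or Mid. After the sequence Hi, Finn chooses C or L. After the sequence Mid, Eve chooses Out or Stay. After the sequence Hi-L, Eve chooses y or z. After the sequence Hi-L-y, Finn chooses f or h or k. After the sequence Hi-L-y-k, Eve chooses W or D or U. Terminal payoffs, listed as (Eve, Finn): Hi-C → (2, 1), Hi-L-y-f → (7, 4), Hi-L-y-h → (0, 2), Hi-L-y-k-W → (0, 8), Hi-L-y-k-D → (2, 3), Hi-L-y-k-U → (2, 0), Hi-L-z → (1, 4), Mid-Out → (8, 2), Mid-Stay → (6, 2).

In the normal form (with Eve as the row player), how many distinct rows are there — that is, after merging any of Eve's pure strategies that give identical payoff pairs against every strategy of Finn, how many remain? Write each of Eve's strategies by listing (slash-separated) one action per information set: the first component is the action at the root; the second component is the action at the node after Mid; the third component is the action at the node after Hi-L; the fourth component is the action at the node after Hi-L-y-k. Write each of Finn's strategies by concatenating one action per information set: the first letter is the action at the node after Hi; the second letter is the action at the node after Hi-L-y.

Eve has 24 pure strategies: Hi/Out/y/W, Hi/Out/y/D, Hi/Out/y/U, Hi/Out/z/W, Hi/Out/z/D, Hi/Out/z/U, Hi/Stay/y/W, Hi/Stay/y/D, Hi/Stay/y/U, Hi/Stay/z/W, Hi/Stay/z/D, Hi/Stay/z/U, Mid/Out/y/W, Mid/Out/y/D, Mid/Out/y/U, Mid/Out/z/W, Mid/Out/z/D, Mid/Out/z/U, Mid/Stay/y/W, Mid/Stay/y/D, Mid/Stay/y/U, Mid/Stay/z/W, Mid/Stay/z/D, Mid/Stay/z/U. Columns: Cf, Ch, Ck, Lf, Lh, Lk.
{Hi/Out/y/W, Hi/Stay/y/W} → row (2,1) (2,1) (2,1) (7,4) (0,2) (0,8)
{Hi/Out/y/D, Hi/Stay/y/D} → row (2,1) (2,1) (2,1) (7,4) (0,2) (2,3)
{Hi/Out/y/U, Hi/Stay/y/U} → row (2,1) (2,1) (2,1) (7,4) (0,2) (2,0)
{Hi/Out/z/W, Hi/Out/z/D, Hi/Out/z/U, Hi/Stay/z/W, Hi/Stay/z/D, Hi/Stay/z/U} → row (2,1) (2,1) (2,1) (1,4) (1,4) (1,4)
{Mid/Out/y/W, Mid/Out/y/D, Mid/Out/y/U, Mid/Out/z/W, Mid/Out/z/D, Mid/Out/z/U} → row (8,2) (8,2) (8,2) (8,2) (8,2) (8,2)
{Mid/Stay/y/W, Mid/Stay/y/D, Mid/Stay/y/U, Mid/Stay/z/W, Mid/Stay/z/D, Mid/Stay/z/U} → row (6,2) (6,2) (6,2) (6,2) (6,2) (6,2)
That's 6 distinct rows out of 24 strategies.

6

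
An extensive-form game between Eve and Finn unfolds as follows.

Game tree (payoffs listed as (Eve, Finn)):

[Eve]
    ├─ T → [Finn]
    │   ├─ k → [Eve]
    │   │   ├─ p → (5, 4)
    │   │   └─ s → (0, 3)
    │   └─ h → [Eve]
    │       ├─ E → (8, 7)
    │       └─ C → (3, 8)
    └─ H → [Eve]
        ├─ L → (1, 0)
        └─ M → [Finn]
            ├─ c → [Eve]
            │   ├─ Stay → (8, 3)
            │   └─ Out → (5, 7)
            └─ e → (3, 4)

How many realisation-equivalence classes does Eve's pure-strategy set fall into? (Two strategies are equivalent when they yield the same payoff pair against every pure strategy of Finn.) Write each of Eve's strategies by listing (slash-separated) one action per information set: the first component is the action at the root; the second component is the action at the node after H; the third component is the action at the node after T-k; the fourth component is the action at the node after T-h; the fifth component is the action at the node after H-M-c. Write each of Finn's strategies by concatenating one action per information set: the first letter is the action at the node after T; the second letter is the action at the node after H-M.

7

Eve has 32 pure strategies: T/L/p/E/Stay, T/L/p/E/Out, T/L/p/C/Stay, T/L/p/C/Out, T/L/s/E/Stay, T/L/s/E/Out, T/L/s/C/Stay, T/L/s/C/Out, T/M/p/E/Stay, T/M/p/E/Out, T/M/p/C/Stay, T/M/p/C/Out, T/M/s/E/Stay, T/M/s/E/Out, T/M/s/C/Stay, T/M/s/C/Out, H/L/p/E/Stay, H/L/p/E/Out, H/L/p/C/Stay, H/L/p/C/Out, H/L/s/E/Stay, H/L/s/E/Out, H/L/s/C/Stay, H/L/s/C/Out, H/M/p/E/Stay, H/M/p/E/Out, H/M/p/C/Stay, H/M/p/C/Out, H/M/s/E/Stay, H/M/s/E/Out, H/M/s/C/Stay, H/M/s/C/Out. Columns: kc, ke, hc, he.
{T/L/p/E/Stay, T/L/p/E/Out, T/M/p/E/Stay, T/M/p/E/Out} → row (5,4) (5,4) (8,7) (8,7)
{T/L/p/C/Stay, T/L/p/C/Out, T/M/p/C/Stay, T/M/p/C/Out} → row (5,4) (5,4) (3,8) (3,8)
{T/L/s/E/Stay, T/L/s/E/Out, T/M/s/E/Stay, T/M/s/E/Out} → row (0,3) (0,3) (8,7) (8,7)
{T/L/s/C/Stay, T/L/s/C/Out, T/M/s/C/Stay, T/M/s/C/Out} → row (0,3) (0,3) (3,8) (3,8)
{H/L/p/E/Stay, H/L/p/E/Out, H/L/p/C/Stay, H/L/p/C/Out, H/L/s/E/Stay, H/L/s/E/Out, H/L/s/C/Stay, H/L/s/C/Out} → row (1,0) (1,0) (1,0) (1,0)
{H/M/p/E/Stay, H/M/p/C/Stay, H/M/s/E/Stay, H/M/s/C/Stay} → row (8,3) (3,4) (8,3) (3,4)
{H/M/p/E/Out, H/M/p/C/Out, H/M/s/E/Out, H/M/s/C/Out} → row (5,7) (3,4) (5,7) (3,4)
That's 7 distinct rows out of 32 strategies.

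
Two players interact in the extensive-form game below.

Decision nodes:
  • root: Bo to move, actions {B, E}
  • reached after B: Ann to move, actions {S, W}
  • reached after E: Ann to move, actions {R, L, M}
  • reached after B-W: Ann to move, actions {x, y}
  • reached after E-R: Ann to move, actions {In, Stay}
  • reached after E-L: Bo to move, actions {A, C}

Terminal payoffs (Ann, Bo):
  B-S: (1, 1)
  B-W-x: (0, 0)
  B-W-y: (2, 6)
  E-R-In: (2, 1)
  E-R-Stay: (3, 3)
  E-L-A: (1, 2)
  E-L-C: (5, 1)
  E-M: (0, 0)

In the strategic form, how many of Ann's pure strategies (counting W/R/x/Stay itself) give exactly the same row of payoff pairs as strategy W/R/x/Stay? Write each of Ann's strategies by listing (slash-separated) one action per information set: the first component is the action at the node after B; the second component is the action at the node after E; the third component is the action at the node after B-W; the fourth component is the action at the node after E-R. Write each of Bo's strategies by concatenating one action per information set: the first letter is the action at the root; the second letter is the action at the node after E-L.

1

Row for W/R/x/Stay (columns BA, BC, EA, EC): (0,0) (0,0) (3,3) (3,3).
Every one of Ann's information sets is on the play path for some reply by Bo when Ann follows W/R/x/Stay.
Changing the action at any of them therefore changes at least one column, so only W/R/x/Stay itself gives this row.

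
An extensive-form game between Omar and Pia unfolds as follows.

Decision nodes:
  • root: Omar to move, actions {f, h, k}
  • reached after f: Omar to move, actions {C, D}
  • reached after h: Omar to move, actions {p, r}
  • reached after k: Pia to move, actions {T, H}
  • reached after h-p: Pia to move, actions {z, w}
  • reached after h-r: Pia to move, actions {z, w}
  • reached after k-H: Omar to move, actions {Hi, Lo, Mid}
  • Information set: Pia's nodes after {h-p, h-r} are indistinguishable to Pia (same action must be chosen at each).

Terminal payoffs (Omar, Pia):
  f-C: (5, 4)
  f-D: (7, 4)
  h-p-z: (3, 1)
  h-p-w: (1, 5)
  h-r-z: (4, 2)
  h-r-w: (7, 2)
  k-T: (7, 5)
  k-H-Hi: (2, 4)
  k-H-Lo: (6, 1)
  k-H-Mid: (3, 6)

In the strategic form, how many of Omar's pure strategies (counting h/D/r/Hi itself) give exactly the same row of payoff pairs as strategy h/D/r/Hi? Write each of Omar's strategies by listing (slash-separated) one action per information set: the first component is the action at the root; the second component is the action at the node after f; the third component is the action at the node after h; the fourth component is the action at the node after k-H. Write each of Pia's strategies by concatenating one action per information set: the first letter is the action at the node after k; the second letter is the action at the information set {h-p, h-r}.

Row for h/D/r/Hi (columns Tz, Tw, Hz, Hw): (4,2) (7,2) (4,2) (7,2).
Under h/D/r/Hi, Omar's choice at the node after f and at the node after k-H can never be reached regardless of what Pia does, so varying those choices leaves every outcome unchanged.
Holding the reachable choices fixed and varying the unreachable ones freely already gives 2 × 3 = 6 equivalent strategies.
No other strategy reproduces this row, so those 6 are the full class: h/C/r/Hi, h/C/r/Lo, h/C/r/Mid, h/D/r/Hi, h/D/r/Lo, h/D/r/Mid.

6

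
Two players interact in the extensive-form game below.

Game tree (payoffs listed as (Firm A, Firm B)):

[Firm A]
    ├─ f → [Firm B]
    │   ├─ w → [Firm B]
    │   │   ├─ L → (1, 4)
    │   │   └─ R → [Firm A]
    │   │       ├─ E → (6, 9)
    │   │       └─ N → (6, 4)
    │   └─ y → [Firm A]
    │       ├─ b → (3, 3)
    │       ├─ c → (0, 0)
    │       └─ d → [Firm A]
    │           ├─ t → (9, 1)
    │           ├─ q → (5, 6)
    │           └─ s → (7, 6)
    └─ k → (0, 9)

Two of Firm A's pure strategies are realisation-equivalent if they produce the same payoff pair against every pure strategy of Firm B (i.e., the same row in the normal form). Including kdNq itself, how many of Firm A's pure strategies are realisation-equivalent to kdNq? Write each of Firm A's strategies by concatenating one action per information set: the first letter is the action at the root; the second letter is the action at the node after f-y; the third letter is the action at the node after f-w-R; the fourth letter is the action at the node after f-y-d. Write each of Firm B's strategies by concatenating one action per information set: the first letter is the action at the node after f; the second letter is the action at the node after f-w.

Row for kdNq (columns wL, wR, yL, yR): (0,9) (0,9) (0,9) (0,9).
Under kdNq, Firm A's choice at the node after f-y and at the node after f-w-R and at the node after f-y-d can never be reached regardless of what Firm B does, so varying those choices leaves every outcome unchanged.
Holding the reachable choices fixed and varying the unreachable ones freely already gives 3 × 2 × 3 = 18 equivalent strategies.
No other strategy reproduces this row, so those 18 are the full class: kbEt, kbEq, kbEs, kbNt, kbNq, kbNs, kcEt, kcEq, kcEs, kcNt, kcNq, kcNs, kdEt, kdEq, kdEs, kdNt, kdNq, kdNs.

18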